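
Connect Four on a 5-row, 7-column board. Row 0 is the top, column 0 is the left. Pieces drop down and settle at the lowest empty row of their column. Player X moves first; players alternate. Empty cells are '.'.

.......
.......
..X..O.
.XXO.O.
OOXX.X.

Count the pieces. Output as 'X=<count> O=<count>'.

X=6 O=5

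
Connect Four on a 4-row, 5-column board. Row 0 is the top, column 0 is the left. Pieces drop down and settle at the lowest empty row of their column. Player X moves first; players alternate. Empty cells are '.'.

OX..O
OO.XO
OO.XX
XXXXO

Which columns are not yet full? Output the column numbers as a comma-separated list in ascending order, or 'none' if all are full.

col 0: top cell = 'O' → FULL
col 1: top cell = 'X' → FULL
col 2: top cell = '.' → open
col 3: top cell = '.' → open
col 4: top cell = 'O' → FULL

Answer: 2,3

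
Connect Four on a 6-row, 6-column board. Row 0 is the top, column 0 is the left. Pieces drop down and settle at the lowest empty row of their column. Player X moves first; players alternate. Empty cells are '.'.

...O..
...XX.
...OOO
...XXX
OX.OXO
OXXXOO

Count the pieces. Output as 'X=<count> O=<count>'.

X=10 O=10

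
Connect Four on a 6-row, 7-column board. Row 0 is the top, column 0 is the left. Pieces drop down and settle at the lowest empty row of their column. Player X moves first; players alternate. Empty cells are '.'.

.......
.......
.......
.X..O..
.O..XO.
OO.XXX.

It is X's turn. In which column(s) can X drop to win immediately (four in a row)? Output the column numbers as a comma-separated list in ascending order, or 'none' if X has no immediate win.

Answer: 2,6

Derivation:
col 0: drop X → no win
col 1: drop X → no win
col 2: drop X → WIN!
col 3: drop X → no win
col 4: drop X → no win
col 5: drop X → no win
col 6: drop X → WIN!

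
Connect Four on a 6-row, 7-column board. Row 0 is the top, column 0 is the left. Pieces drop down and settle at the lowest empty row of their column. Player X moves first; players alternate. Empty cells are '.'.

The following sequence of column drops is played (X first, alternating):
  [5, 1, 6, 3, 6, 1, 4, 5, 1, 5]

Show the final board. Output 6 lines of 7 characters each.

Move 1: X drops in col 5, lands at row 5
Move 2: O drops in col 1, lands at row 5
Move 3: X drops in col 6, lands at row 5
Move 4: O drops in col 3, lands at row 5
Move 5: X drops in col 6, lands at row 4
Move 6: O drops in col 1, lands at row 4
Move 7: X drops in col 4, lands at row 5
Move 8: O drops in col 5, lands at row 4
Move 9: X drops in col 1, lands at row 3
Move 10: O drops in col 5, lands at row 3

Answer: .......
.......
.......
.X...O.
.O...OX
.O.OXXX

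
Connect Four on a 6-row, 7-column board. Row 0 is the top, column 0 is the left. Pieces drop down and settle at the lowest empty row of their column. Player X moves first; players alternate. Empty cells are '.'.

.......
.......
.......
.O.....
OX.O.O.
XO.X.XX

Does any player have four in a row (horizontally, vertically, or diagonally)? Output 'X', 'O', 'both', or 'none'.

none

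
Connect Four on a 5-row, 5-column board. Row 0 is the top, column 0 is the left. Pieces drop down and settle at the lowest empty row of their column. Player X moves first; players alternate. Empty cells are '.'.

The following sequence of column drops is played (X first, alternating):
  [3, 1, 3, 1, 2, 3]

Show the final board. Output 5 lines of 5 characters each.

Answer: .....
.....
...O.
.O.X.
.OXX.

Derivation:
Move 1: X drops in col 3, lands at row 4
Move 2: O drops in col 1, lands at row 4
Move 3: X drops in col 3, lands at row 3
Move 4: O drops in col 1, lands at row 3
Move 5: X drops in col 2, lands at row 4
Move 6: O drops in col 3, lands at row 2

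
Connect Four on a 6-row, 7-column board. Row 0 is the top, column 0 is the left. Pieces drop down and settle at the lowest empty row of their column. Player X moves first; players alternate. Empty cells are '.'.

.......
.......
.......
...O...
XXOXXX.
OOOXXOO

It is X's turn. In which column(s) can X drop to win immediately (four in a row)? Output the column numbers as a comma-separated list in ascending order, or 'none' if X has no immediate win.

Answer: 6

Derivation:
col 0: drop X → no win
col 1: drop X → no win
col 2: drop X → no win
col 3: drop X → no win
col 4: drop X → no win
col 5: drop X → no win
col 6: drop X → WIN!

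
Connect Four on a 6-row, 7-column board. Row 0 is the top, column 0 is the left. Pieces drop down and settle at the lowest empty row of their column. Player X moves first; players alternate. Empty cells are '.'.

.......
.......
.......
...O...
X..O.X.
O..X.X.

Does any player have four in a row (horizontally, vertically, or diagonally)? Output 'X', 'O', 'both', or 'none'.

none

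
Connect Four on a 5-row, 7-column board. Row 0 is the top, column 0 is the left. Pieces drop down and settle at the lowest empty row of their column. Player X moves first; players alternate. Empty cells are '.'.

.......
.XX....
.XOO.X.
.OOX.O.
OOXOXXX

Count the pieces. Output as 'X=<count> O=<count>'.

X=9 O=8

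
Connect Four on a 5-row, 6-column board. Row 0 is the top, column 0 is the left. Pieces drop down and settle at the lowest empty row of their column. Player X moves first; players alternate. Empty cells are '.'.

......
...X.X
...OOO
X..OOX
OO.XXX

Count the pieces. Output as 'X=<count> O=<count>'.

X=7 O=7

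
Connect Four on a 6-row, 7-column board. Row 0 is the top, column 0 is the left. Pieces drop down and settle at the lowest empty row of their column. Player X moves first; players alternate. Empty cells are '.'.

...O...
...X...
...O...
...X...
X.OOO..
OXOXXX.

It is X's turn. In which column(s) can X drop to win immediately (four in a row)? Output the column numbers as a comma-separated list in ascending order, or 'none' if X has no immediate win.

Answer: 6

Derivation:
col 0: drop X → no win
col 1: drop X → no win
col 2: drop X → no win
col 4: drop X → no win
col 5: drop X → no win
col 6: drop X → WIN!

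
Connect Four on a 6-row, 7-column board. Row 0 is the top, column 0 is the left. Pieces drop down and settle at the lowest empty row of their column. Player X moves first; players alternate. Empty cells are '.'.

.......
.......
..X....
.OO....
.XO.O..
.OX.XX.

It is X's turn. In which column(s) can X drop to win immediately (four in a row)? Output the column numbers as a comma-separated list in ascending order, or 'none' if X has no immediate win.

col 0: drop X → no win
col 1: drop X → no win
col 2: drop X → no win
col 3: drop X → WIN!
col 4: drop X → no win
col 5: drop X → no win
col 6: drop X → no win

Answer: 3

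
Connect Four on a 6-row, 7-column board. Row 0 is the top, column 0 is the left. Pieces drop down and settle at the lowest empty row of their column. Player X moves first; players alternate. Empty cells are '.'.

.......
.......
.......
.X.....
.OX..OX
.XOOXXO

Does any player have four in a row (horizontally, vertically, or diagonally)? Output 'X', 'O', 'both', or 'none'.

none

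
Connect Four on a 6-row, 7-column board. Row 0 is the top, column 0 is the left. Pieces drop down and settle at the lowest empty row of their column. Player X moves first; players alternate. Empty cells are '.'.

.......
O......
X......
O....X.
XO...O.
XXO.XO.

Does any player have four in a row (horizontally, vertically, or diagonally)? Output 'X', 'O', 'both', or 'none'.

none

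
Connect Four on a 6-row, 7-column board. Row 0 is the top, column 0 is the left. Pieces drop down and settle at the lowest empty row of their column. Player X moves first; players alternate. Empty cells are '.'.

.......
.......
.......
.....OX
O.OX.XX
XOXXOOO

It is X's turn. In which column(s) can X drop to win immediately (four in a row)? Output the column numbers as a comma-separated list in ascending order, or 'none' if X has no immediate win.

col 0: drop X → no win
col 1: drop X → no win
col 2: drop X → no win
col 3: drop X → no win
col 4: drop X → WIN!
col 5: drop X → no win
col 6: drop X → no win

Answer: 4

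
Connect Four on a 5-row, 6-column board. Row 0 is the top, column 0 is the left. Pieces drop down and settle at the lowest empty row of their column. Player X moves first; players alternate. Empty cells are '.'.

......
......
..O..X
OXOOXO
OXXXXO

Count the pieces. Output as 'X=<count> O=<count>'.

X=7 O=7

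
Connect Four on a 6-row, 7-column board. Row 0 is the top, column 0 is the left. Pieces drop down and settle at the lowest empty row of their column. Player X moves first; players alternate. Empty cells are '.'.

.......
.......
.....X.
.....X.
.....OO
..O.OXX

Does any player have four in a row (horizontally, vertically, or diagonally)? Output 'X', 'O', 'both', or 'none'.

none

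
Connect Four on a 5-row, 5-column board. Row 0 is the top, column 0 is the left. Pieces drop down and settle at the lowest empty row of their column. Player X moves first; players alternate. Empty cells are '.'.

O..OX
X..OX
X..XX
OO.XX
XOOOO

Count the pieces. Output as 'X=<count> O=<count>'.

X=9 O=9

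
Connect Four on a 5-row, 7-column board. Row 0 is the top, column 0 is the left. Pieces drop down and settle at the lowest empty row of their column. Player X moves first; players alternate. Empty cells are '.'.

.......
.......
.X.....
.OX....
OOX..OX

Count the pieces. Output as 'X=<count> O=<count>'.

X=4 O=4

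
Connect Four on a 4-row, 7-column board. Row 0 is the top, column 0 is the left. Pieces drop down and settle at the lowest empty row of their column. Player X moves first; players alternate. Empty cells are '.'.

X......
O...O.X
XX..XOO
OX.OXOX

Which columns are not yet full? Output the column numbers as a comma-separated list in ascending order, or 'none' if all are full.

Answer: 1,2,3,4,5,6

Derivation:
col 0: top cell = 'X' → FULL
col 1: top cell = '.' → open
col 2: top cell = '.' → open
col 3: top cell = '.' → open
col 4: top cell = '.' → open
col 5: top cell = '.' → open
col 6: top cell = '.' → open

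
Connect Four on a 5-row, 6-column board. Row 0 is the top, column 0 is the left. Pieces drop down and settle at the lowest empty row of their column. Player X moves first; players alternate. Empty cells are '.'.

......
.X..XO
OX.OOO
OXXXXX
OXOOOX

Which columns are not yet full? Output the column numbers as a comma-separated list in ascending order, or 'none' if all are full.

col 0: top cell = '.' → open
col 1: top cell = '.' → open
col 2: top cell = '.' → open
col 3: top cell = '.' → open
col 4: top cell = '.' → open
col 5: top cell = '.' → open

Answer: 0,1,2,3,4,5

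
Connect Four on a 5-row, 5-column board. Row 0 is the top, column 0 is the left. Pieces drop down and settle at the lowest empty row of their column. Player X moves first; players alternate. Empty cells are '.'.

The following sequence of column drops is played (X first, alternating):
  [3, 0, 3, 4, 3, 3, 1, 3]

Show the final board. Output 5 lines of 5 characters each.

Move 1: X drops in col 3, lands at row 4
Move 2: O drops in col 0, lands at row 4
Move 3: X drops in col 3, lands at row 3
Move 4: O drops in col 4, lands at row 4
Move 5: X drops in col 3, lands at row 2
Move 6: O drops in col 3, lands at row 1
Move 7: X drops in col 1, lands at row 4
Move 8: O drops in col 3, lands at row 0

Answer: ...O.
...O.
...X.
...X.
OX.XO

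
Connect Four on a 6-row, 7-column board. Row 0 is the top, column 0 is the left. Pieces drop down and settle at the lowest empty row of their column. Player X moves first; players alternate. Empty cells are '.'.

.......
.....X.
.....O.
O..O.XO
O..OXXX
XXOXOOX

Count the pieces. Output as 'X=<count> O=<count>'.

X=9 O=9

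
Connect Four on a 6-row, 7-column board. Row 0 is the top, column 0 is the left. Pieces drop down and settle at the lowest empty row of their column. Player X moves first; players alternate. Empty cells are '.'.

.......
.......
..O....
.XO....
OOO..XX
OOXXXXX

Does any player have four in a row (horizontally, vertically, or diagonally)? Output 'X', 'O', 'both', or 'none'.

X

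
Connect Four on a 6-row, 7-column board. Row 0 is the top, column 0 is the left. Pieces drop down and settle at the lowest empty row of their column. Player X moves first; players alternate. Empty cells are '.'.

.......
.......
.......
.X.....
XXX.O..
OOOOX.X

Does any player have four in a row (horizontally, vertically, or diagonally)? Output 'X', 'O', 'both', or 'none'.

O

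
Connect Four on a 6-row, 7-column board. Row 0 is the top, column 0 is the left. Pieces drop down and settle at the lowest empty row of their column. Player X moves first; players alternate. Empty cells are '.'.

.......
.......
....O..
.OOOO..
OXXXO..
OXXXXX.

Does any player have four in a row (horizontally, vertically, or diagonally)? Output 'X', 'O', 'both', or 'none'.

both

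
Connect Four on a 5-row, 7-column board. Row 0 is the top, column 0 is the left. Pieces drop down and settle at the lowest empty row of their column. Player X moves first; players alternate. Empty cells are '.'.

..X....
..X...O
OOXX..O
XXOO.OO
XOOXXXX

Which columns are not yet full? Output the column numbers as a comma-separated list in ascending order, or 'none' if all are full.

Answer: 0,1,3,4,5,6

Derivation:
col 0: top cell = '.' → open
col 1: top cell = '.' → open
col 2: top cell = 'X' → FULL
col 3: top cell = '.' → open
col 4: top cell = '.' → open
col 5: top cell = '.' → open
col 6: top cell = '.' → open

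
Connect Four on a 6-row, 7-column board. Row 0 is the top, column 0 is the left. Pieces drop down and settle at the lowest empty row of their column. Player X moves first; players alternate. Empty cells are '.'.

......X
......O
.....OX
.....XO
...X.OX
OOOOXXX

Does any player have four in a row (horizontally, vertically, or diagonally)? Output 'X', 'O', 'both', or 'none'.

O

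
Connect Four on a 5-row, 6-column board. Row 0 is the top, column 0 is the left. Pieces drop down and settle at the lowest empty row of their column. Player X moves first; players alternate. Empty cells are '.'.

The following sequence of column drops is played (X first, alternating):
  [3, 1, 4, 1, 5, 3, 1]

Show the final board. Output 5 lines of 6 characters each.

Move 1: X drops in col 3, lands at row 4
Move 2: O drops in col 1, lands at row 4
Move 3: X drops in col 4, lands at row 4
Move 4: O drops in col 1, lands at row 3
Move 5: X drops in col 5, lands at row 4
Move 6: O drops in col 3, lands at row 3
Move 7: X drops in col 1, lands at row 2

Answer: ......
......
.X....
.O.O..
.O.XXX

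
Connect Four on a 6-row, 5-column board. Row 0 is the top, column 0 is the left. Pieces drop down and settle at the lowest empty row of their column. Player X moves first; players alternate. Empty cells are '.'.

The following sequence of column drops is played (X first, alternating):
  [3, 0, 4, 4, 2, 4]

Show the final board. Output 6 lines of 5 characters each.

Answer: .....
.....
.....
....O
....O
O.XXX

Derivation:
Move 1: X drops in col 3, lands at row 5
Move 2: O drops in col 0, lands at row 5
Move 3: X drops in col 4, lands at row 5
Move 4: O drops in col 4, lands at row 4
Move 5: X drops in col 2, lands at row 5
Move 6: O drops in col 4, lands at row 3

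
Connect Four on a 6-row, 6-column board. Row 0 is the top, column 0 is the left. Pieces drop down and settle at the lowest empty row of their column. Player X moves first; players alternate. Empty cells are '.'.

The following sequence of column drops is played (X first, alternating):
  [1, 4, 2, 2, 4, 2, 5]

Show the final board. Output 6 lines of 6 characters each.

Move 1: X drops in col 1, lands at row 5
Move 2: O drops in col 4, lands at row 5
Move 3: X drops in col 2, lands at row 5
Move 4: O drops in col 2, lands at row 4
Move 5: X drops in col 4, lands at row 4
Move 6: O drops in col 2, lands at row 3
Move 7: X drops in col 5, lands at row 5

Answer: ......
......
......
..O...
..O.X.
.XX.OX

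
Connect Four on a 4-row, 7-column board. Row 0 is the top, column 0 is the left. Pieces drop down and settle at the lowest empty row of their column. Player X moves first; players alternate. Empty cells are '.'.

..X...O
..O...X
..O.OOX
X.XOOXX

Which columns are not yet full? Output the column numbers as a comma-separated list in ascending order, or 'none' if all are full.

col 0: top cell = '.' → open
col 1: top cell = '.' → open
col 2: top cell = 'X' → FULL
col 3: top cell = '.' → open
col 4: top cell = '.' → open
col 5: top cell = '.' → open
col 6: top cell = 'O' → FULL

Answer: 0,1,3,4,5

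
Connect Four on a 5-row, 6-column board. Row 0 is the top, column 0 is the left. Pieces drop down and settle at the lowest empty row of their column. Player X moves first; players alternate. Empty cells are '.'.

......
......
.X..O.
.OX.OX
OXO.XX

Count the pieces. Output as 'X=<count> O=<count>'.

X=6 O=5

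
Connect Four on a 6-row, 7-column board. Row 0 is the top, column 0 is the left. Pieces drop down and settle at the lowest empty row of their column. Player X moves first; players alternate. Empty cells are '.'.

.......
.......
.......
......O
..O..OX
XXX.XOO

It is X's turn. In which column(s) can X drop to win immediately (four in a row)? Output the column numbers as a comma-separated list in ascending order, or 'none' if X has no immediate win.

Answer: 3

Derivation:
col 0: drop X → no win
col 1: drop X → no win
col 2: drop X → no win
col 3: drop X → WIN!
col 4: drop X → no win
col 5: drop X → no win
col 6: drop X → no win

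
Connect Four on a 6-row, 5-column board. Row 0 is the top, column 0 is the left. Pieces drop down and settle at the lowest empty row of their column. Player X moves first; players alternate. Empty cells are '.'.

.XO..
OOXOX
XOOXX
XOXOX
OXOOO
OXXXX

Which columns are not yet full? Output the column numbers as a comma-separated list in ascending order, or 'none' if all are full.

Answer: 0,3,4

Derivation:
col 0: top cell = '.' → open
col 1: top cell = 'X' → FULL
col 2: top cell = 'O' → FULL
col 3: top cell = '.' → open
col 4: top cell = '.' → open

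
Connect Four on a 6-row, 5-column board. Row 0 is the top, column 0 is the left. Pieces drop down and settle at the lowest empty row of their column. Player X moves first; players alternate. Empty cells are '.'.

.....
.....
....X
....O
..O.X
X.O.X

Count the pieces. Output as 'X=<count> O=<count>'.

X=4 O=3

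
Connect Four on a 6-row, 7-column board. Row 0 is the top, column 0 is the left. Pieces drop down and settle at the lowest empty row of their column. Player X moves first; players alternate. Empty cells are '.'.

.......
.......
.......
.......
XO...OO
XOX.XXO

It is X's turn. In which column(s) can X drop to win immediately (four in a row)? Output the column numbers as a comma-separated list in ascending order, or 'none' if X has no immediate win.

col 0: drop X → no win
col 1: drop X → no win
col 2: drop X → no win
col 3: drop X → WIN!
col 4: drop X → no win
col 5: drop X → no win
col 6: drop X → no win

Answer: 3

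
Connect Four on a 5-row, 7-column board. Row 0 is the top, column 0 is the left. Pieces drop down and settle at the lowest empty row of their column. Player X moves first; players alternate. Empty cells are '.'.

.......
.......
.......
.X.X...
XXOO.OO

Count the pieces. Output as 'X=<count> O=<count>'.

X=4 O=4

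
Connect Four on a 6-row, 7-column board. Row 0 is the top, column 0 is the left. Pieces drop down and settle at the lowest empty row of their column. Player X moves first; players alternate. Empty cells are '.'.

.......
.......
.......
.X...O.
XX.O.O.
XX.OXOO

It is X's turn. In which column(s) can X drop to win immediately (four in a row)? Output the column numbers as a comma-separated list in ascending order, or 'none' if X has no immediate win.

Answer: 1

Derivation:
col 0: drop X → no win
col 1: drop X → WIN!
col 2: drop X → no win
col 3: drop X → no win
col 4: drop X → no win
col 5: drop X → no win
col 6: drop X → no win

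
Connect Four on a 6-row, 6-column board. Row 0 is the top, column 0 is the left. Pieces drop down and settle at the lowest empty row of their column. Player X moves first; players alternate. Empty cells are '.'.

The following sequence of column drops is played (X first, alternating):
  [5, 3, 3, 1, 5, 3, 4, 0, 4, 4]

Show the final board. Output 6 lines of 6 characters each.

Move 1: X drops in col 5, lands at row 5
Move 2: O drops in col 3, lands at row 5
Move 3: X drops in col 3, lands at row 4
Move 4: O drops in col 1, lands at row 5
Move 5: X drops in col 5, lands at row 4
Move 6: O drops in col 3, lands at row 3
Move 7: X drops in col 4, lands at row 5
Move 8: O drops in col 0, lands at row 5
Move 9: X drops in col 4, lands at row 4
Move 10: O drops in col 4, lands at row 3

Answer: ......
......
......
...OO.
...XXX
OO.OXX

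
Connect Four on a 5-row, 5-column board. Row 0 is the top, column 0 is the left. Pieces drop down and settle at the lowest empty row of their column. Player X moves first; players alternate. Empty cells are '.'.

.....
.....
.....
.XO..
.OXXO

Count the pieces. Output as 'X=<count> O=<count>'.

X=3 O=3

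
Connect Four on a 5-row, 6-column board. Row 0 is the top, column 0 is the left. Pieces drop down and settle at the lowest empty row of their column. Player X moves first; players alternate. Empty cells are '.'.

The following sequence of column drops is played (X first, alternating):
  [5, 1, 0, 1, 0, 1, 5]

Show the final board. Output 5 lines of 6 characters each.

Answer: ......
......
.O....
XO...X
XO...X

Derivation:
Move 1: X drops in col 5, lands at row 4
Move 2: O drops in col 1, lands at row 4
Move 3: X drops in col 0, lands at row 4
Move 4: O drops in col 1, lands at row 3
Move 5: X drops in col 0, lands at row 3
Move 6: O drops in col 1, lands at row 2
Move 7: X drops in col 5, lands at row 3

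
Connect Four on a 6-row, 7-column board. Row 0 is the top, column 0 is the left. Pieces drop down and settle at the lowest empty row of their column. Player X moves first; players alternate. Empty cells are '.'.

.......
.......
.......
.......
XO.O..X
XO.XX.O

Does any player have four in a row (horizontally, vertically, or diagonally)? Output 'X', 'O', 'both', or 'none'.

none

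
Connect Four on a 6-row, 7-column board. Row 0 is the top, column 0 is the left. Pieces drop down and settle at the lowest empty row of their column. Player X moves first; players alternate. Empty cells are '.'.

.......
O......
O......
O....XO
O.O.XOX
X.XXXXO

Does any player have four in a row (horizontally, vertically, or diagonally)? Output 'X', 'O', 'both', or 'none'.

both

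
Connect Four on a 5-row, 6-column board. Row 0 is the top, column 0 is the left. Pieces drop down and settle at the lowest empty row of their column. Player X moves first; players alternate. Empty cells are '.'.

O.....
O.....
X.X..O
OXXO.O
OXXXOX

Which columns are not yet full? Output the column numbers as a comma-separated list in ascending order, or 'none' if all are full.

Answer: 1,2,3,4,5

Derivation:
col 0: top cell = 'O' → FULL
col 1: top cell = '.' → open
col 2: top cell = '.' → open
col 3: top cell = '.' → open
col 4: top cell = '.' → open
col 5: top cell = '.' → open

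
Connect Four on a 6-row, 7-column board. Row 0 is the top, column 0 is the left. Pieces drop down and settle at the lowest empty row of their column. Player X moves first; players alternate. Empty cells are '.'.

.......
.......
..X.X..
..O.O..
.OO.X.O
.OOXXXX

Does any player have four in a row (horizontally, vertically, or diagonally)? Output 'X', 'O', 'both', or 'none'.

X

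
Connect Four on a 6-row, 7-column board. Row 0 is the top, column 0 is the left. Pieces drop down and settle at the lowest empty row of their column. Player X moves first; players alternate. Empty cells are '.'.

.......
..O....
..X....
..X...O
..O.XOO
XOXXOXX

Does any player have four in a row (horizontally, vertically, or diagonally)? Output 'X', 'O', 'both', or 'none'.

none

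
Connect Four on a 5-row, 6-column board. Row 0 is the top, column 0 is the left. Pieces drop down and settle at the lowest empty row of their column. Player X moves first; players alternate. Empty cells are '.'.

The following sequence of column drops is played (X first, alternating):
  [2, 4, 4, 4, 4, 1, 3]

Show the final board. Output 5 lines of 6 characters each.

Answer: ......
....X.
....O.
....X.
.OXXO.

Derivation:
Move 1: X drops in col 2, lands at row 4
Move 2: O drops in col 4, lands at row 4
Move 3: X drops in col 4, lands at row 3
Move 4: O drops in col 4, lands at row 2
Move 5: X drops in col 4, lands at row 1
Move 6: O drops in col 1, lands at row 4
Move 7: X drops in col 3, lands at row 4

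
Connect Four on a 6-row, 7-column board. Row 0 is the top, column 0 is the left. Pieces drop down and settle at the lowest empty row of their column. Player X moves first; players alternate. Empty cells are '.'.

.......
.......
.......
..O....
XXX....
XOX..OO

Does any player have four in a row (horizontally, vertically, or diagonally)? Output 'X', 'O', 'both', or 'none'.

none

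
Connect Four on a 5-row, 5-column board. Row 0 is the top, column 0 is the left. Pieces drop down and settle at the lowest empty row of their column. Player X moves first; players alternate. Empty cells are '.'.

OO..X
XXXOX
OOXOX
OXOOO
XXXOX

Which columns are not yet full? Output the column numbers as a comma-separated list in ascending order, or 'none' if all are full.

col 0: top cell = 'O' → FULL
col 1: top cell = 'O' → FULL
col 2: top cell = '.' → open
col 3: top cell = '.' → open
col 4: top cell = 'X' → FULL

Answer: 2,3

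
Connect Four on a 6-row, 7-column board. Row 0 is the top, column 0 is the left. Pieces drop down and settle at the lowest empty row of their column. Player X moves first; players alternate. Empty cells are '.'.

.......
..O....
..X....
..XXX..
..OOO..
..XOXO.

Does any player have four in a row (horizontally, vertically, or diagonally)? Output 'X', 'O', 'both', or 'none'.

none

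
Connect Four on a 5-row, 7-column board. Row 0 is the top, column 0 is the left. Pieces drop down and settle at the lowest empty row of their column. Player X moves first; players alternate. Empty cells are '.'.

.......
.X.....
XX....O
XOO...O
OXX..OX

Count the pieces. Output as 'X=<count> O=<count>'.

X=7 O=6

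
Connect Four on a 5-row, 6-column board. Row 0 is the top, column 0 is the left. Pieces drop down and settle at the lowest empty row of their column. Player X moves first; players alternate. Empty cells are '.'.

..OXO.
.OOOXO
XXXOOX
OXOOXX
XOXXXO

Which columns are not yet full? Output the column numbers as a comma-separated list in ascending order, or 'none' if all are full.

Answer: 0,1,5

Derivation:
col 0: top cell = '.' → open
col 1: top cell = '.' → open
col 2: top cell = 'O' → FULL
col 3: top cell = 'X' → FULL
col 4: top cell = 'O' → FULL
col 5: top cell = '.' → open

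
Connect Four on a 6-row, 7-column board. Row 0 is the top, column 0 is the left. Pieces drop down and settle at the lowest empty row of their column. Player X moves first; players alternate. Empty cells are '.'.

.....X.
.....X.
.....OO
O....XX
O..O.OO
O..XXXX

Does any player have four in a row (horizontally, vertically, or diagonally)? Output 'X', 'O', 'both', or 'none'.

X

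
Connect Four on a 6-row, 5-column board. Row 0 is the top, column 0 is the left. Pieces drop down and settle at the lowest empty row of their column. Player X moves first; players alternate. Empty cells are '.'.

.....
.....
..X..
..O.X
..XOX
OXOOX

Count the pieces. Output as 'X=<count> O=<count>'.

X=6 O=5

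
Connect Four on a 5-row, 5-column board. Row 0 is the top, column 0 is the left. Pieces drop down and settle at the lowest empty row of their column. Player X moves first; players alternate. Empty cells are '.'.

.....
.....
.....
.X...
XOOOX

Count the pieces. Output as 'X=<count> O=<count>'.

X=3 O=3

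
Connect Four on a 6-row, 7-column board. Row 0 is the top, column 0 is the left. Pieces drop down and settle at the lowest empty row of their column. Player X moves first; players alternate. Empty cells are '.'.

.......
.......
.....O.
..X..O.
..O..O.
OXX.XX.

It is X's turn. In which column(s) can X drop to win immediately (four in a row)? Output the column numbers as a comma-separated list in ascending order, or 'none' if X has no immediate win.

col 0: drop X → no win
col 1: drop X → no win
col 2: drop X → no win
col 3: drop X → WIN!
col 4: drop X → no win
col 5: drop X → no win
col 6: drop X → no win

Answer: 3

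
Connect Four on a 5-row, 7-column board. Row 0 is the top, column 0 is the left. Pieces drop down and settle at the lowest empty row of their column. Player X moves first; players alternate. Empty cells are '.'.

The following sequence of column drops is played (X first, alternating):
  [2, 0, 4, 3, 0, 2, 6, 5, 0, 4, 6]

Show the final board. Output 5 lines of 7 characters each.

Answer: .......
.......
X......
X.O.O.X
O.XOXOX

Derivation:
Move 1: X drops in col 2, lands at row 4
Move 2: O drops in col 0, lands at row 4
Move 3: X drops in col 4, lands at row 4
Move 4: O drops in col 3, lands at row 4
Move 5: X drops in col 0, lands at row 3
Move 6: O drops in col 2, lands at row 3
Move 7: X drops in col 6, lands at row 4
Move 8: O drops in col 5, lands at row 4
Move 9: X drops in col 0, lands at row 2
Move 10: O drops in col 4, lands at row 3
Move 11: X drops in col 6, lands at row 3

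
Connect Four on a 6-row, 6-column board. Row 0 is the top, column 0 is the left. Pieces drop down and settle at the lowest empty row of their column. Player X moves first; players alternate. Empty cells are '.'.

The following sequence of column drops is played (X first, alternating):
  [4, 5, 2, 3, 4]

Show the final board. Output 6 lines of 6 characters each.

Answer: ......
......
......
......
....X.
..XOXO

Derivation:
Move 1: X drops in col 4, lands at row 5
Move 2: O drops in col 5, lands at row 5
Move 3: X drops in col 2, lands at row 5
Move 4: O drops in col 3, lands at row 5
Move 5: X drops in col 4, lands at row 4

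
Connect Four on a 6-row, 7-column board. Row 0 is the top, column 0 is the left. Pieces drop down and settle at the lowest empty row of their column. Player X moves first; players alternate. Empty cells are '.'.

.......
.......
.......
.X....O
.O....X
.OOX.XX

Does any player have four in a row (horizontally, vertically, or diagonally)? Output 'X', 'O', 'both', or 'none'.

none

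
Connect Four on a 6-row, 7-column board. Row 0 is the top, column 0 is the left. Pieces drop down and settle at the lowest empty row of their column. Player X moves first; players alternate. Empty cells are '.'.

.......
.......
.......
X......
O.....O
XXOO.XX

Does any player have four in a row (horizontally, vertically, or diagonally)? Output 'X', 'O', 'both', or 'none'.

none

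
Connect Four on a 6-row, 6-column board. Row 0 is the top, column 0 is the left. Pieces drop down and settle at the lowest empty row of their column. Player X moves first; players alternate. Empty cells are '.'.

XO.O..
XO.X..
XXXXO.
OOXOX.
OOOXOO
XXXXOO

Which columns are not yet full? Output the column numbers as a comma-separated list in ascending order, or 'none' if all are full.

Answer: 2,4,5

Derivation:
col 0: top cell = 'X' → FULL
col 1: top cell = 'O' → FULL
col 2: top cell = '.' → open
col 3: top cell = 'O' → FULL
col 4: top cell = '.' → open
col 5: top cell = '.' → open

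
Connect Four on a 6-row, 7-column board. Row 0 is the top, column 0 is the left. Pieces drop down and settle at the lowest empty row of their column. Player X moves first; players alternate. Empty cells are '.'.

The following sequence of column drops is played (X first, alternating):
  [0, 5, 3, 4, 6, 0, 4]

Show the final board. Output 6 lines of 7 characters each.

Move 1: X drops in col 0, lands at row 5
Move 2: O drops in col 5, lands at row 5
Move 3: X drops in col 3, lands at row 5
Move 4: O drops in col 4, lands at row 5
Move 5: X drops in col 6, lands at row 5
Move 6: O drops in col 0, lands at row 4
Move 7: X drops in col 4, lands at row 4

Answer: .......
.......
.......
.......
O...X..
X..XOOX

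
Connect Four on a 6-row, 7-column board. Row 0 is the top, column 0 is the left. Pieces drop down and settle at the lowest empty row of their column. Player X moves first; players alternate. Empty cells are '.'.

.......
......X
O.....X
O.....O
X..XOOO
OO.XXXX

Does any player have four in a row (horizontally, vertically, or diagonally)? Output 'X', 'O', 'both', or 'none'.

X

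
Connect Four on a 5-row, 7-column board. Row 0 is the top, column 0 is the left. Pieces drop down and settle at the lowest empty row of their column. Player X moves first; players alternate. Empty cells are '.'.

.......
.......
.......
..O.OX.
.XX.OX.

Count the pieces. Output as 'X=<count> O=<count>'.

X=4 O=3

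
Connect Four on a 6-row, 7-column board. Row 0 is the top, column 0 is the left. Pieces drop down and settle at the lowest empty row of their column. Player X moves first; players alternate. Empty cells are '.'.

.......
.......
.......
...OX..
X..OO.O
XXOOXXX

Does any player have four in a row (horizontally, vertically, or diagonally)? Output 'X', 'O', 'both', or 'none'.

none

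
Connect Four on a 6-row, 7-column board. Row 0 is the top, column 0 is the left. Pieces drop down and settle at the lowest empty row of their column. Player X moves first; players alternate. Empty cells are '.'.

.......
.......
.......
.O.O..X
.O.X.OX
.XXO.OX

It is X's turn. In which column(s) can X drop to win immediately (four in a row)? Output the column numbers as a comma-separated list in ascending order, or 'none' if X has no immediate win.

col 0: drop X → no win
col 1: drop X → no win
col 2: drop X → no win
col 3: drop X → no win
col 4: drop X → no win
col 5: drop X → no win
col 6: drop X → WIN!

Answer: 6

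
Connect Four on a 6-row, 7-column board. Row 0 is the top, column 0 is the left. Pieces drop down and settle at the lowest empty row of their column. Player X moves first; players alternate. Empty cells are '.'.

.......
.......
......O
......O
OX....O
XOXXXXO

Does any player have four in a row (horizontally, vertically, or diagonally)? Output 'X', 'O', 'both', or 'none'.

both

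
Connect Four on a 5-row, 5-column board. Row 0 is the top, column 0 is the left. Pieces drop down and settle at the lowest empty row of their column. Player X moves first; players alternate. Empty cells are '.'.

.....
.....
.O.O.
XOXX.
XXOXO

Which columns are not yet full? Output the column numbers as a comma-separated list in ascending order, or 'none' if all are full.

Answer: 0,1,2,3,4

Derivation:
col 0: top cell = '.' → open
col 1: top cell = '.' → open
col 2: top cell = '.' → open
col 3: top cell = '.' → open
col 4: top cell = '.' → open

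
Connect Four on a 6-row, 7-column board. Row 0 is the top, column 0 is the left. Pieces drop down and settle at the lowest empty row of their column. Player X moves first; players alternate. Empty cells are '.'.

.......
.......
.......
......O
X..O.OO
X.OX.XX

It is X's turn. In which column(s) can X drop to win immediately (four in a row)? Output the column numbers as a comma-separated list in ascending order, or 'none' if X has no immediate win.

col 0: drop X → no win
col 1: drop X → no win
col 2: drop X → no win
col 3: drop X → no win
col 4: drop X → WIN!
col 5: drop X → no win
col 6: drop X → no win

Answer: 4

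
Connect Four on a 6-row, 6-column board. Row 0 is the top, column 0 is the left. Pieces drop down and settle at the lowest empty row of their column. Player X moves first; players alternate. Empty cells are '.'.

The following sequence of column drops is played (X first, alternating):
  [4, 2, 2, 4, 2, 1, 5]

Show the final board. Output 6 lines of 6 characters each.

Answer: ......
......
......
..X...
..X.O.
.OO.XX

Derivation:
Move 1: X drops in col 4, lands at row 5
Move 2: O drops in col 2, lands at row 5
Move 3: X drops in col 2, lands at row 4
Move 4: O drops in col 4, lands at row 4
Move 5: X drops in col 2, lands at row 3
Move 6: O drops in col 1, lands at row 5
Move 7: X drops in col 5, lands at row 5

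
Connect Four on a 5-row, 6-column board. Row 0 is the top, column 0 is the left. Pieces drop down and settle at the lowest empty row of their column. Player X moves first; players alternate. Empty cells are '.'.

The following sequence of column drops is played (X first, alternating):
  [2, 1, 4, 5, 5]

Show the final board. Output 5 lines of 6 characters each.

Answer: ......
......
......
.....X
.OX.XO

Derivation:
Move 1: X drops in col 2, lands at row 4
Move 2: O drops in col 1, lands at row 4
Move 3: X drops in col 4, lands at row 4
Move 4: O drops in col 5, lands at row 4
Move 5: X drops in col 5, lands at row 3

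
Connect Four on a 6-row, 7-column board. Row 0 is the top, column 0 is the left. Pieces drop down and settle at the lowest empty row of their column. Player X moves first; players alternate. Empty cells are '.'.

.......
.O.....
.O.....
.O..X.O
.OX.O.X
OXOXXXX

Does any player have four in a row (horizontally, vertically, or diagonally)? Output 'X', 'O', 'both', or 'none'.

both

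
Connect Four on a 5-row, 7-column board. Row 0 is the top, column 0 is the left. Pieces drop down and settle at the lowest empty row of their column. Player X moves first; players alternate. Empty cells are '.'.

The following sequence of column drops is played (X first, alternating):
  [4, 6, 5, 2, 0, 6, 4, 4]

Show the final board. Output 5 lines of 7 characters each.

Move 1: X drops in col 4, lands at row 4
Move 2: O drops in col 6, lands at row 4
Move 3: X drops in col 5, lands at row 4
Move 4: O drops in col 2, lands at row 4
Move 5: X drops in col 0, lands at row 4
Move 6: O drops in col 6, lands at row 3
Move 7: X drops in col 4, lands at row 3
Move 8: O drops in col 4, lands at row 2

Answer: .......
.......
....O..
....X.O
X.O.XXO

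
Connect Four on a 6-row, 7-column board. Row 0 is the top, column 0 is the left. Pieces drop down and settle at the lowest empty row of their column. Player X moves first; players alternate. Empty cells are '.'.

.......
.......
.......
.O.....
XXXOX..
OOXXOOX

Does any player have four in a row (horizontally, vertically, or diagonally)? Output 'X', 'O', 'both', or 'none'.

none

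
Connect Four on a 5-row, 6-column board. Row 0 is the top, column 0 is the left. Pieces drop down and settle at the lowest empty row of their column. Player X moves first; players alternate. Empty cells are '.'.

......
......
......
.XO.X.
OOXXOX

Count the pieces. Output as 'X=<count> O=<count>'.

X=5 O=4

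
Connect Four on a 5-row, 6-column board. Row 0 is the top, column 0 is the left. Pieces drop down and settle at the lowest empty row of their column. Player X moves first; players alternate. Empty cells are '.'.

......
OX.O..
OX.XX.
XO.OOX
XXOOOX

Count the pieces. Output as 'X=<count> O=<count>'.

X=9 O=9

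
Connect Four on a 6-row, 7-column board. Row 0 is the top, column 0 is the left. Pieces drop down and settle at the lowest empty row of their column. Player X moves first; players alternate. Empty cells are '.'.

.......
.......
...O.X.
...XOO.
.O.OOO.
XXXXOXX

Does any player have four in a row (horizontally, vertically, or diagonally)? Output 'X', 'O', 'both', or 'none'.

X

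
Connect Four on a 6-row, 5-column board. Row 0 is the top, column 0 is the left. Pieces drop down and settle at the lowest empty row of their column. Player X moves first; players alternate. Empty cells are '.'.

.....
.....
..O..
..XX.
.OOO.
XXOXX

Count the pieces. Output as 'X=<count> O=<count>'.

X=6 O=5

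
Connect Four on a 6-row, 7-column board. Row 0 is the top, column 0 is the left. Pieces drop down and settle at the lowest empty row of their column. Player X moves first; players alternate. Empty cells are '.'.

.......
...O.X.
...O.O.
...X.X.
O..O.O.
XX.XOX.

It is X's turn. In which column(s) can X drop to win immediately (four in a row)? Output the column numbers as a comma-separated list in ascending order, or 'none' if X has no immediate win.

Answer: 2

Derivation:
col 0: drop X → no win
col 1: drop X → no win
col 2: drop X → WIN!
col 3: drop X → no win
col 4: drop X → no win
col 5: drop X → no win
col 6: drop X → no win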